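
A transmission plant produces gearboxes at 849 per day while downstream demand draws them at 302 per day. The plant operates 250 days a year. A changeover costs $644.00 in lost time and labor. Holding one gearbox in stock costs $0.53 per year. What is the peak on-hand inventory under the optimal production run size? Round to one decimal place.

Annual demand D = 302 × 250 = 75,500.
Production build-up factor (1 − d/p) = 1 − 302/849 = 0.6443.
Q* = √(2DS / (H(1 − d/p))) = √(2 × 75,500 × 644 / (0.53 × 0.6443)).
= √(97,244,000 / 0.3415) ≈ 16875.384.
Maximum inventory = Q*(1 − d/p) = 16875.384 × 0.6443 ≈ 10872.597.

I_max ≈ 10,872.6 gearboxes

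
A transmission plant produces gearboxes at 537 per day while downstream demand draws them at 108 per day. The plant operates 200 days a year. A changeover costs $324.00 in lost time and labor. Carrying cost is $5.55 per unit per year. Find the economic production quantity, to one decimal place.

Q* ≈ 1,776.8 gearboxes

Annual demand D = 108 × 200 = 21,600.
Production build-up factor (1 − d/p) = 1 − 108/537 = 0.7989.
Q* = √(2DS / (H(1 − d/p))) = √(2 × 21,600 × 324 / (5.55 × 0.7989)).
= √(13,996,800 / 4.4338) ≈ 1776.750.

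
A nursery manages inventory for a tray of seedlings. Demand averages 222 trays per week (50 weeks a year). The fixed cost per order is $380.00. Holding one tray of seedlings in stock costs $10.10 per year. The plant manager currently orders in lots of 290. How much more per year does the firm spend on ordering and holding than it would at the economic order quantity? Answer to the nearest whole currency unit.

Annual demand D = 222 × 50 = 11,100.
EOQ = √(2DS/H) = √(2 × 11,100 × 380 / 10.1) ≈ 913.92.
Cost at Q* = (D/Q*)S + (Q*/2)H = √(2DSH) ≈ $9,230.58.
Cost at Q = 290: (11,100/290)×380 + (290/2)×10.1 = $14,544.83 + $1,464.50 = $16,009.33.
Excess = $16,009.33 − $9,230.58 = $6,778.75.

Extra cost ≈ $6,779 per year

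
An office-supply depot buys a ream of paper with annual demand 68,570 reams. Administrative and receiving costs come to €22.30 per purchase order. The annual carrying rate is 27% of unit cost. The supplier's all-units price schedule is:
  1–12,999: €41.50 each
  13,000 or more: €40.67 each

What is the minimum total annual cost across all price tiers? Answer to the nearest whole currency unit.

Holding cost per unit per year at price C is H = 0.27·C.
Evaluate total cost at each tier's feasible EOQ or, if the EOQ is below the tier, at the tier's minimum quantity.
EOQ at €41.50 = 522.4 (feasible in tier 1): TC = 68,570×€41.50 + (68,570/522.4)×22.3 + (522.4/2)×0.27×€41.50 = €2,851,508.83.
EOQ at €40.67 = 527.7 < 13000, so use break Q=13000: TC = 68,570×€40.67 + (68,570/13000.0)×22.3 + (13000.0/2)×0.27×€40.67 = €2,860,235.37.
Lowest total cost among the candidates is at Q = 522.4.

TC* ≈ €2,851,509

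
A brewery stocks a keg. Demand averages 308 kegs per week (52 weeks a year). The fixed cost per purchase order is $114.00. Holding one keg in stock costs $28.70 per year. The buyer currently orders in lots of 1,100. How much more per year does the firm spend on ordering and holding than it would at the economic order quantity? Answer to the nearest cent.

Annual demand D = 308 × 52 = 16,016.
EOQ = √(2DS/H) = √(2 × 16,016 × 114 / 28.7) ≈ 356.70.
Cost at Q* = (D/Q*)S + (Q*/2)H = √(2DSH) ≈ $10,237.30.
Cost at Q = 1,100: (16,016/1,100)×114 + (1,100/2)×28.7 = $1,659.84 + $15,785.00 = $17,444.84.
Excess = $17,444.84 − $10,237.30 = $7,207.54.

Extra cost ≈ $7,207.54 per year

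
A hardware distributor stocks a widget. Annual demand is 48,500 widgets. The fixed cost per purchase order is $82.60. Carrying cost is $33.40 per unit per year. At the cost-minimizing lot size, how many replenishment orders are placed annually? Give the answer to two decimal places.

The optimal lot size = √(2DS/H) = √(2 × 48,500 × 82.6 / 33.4) ≈ 489.78.
Orders per year = D / Q* = 48,500 / 489.78 ≈ 99.024.

N ≈ 99.02 orders per year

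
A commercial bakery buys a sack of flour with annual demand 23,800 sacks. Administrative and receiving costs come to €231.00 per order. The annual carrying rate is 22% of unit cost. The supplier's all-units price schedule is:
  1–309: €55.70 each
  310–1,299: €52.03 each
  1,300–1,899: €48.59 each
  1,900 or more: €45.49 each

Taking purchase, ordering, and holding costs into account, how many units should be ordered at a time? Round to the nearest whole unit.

Q* ≈ 1,900 sacks

Holding cost per unit per year at price C is H = 0.22·C.
For each price level, check whether its EOQ is feasible; otherwise the best quantity at that price is the breakpoint.
Tier 1 (€55.70): EOQ = 947.3 exceeds tier's upper bound 309, so this tier is dominated.
EOQ at €52.03 = 980.1 (feasible in tier 2): TC = 23,800×€52.03 + (23,800/980.1)×231 + (980.1/2)×0.22×€52.03 = €1,249,532.83.
EOQ at €48.59 = 1014.2 < 1300, so use break Q=1300: TC = 23,800×€48.59 + (23,800/1300.0)×231 + (1300.0/2)×0.22×€48.59 = €1,167,619.45.
EOQ at €45.49 = 1048.2 < 1900, so use break Q=1900: TC = 23,800×€45.49 + (23,800/1900.0)×231 + (1900.0/2)×0.22×€45.49 = €1,095,062.99.
Lowest total cost is €1,095,062.99 at Q = 1900.0.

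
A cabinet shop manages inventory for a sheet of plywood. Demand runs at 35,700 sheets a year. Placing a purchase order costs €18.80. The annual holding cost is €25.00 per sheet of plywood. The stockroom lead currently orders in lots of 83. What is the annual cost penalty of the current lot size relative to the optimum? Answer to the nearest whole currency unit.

Extra cost ≈ €3,331 per year

EOQ = √(2DS/H) = √(2 × 35,700 × 18.8 / 25) ≈ 231.72.
Cost at Q* = (D/Q*)S + (Q*/2)H = √(2DSH) ≈ €5,792.93.
Cost at Q = 83: (35,700/83)×18.8 + (83/2)×25 = €8,086.27 + €1,037.50 = €9,123.77.
Excess = €9,123.77 − €5,792.93 = €3,330.84.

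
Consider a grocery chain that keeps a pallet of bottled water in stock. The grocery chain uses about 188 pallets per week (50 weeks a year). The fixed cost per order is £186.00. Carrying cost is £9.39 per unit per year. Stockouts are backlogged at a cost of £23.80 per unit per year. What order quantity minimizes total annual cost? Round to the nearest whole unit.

Q* ≈ 721 pallets

Annual demand D = 188 × 50 = 9,400.
With planned backorders, Q* = √(2DS/H) · √((H+B)/B).
√(2DS/H) = √(2 × 9,400 × 186 / 9.39) = 610.243.
√((H+B)/B) = √((9.39+23.8)/23.8) = 1.1809.
Q* ≈ 720.639.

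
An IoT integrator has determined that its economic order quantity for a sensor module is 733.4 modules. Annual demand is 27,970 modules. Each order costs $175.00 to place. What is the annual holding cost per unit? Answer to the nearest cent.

H ≈ $18.20

Squaring Q* = √(2DS/H) gives Q*² = 2DS/H.
From Q* = √(2DS/H): H = 2DS / Q*² = 2 × 27,970 × 175 / 733.4² = 18.2003.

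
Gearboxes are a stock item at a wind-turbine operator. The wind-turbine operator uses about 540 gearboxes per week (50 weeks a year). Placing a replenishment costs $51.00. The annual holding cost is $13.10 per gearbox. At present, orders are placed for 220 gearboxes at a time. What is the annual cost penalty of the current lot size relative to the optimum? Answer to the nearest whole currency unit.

Annual demand D = 540 × 50 = 27,000.
EOQ = √(2DS/H) = √(2 × 27,000 × 51 / 13.1) ≈ 458.51.
Cost at Q* = (D/Q*)S + (Q*/2)H = √(2DSH) ≈ $6,006.45.
Cost at Q = 220: (27,000/220)×51 + (220/2)×13.1 = $6,259.09 + $1,441.00 = $7,700.09.
Excess = $7,700.09 − $6,006.45 = $1,693.64.

Extra cost ≈ $1,694 per year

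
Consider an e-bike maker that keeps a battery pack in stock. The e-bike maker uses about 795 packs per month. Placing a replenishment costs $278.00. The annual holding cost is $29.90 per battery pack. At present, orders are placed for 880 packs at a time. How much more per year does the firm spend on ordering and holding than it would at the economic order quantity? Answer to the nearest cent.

Annual demand D = 795 × 12 = 9,540.
EOQ = √(2DS/H) = √(2 × 9,540 × 278 / 29.9) ≈ 421.19.
Cost at Q* = (D/Q*)S + (Q*/2)H = √(2DSH) ≈ $12,593.52.
Cost at Q = 880: (9,540/880)×278 + (880/2)×29.9 = $3,013.77 + $13,156.00 = $16,169.77.
Excess = $16,169.77 − $12,593.52 = $3,576.25.

Extra cost ≈ $3,576.25 per year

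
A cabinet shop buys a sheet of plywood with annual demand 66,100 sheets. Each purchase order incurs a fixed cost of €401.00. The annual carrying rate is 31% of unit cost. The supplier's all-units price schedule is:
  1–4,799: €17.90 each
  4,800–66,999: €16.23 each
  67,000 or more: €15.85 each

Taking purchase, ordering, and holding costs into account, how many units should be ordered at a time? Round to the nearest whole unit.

Holding cost per unit per year at price C is H = 0.31·C.
Candidates are each tier's EOQ (if it falls in that tier) and each price-break quantity.
EOQ at €17.90 = 3090.9 (feasible in tier 1): TC = 66,100×€17.90 + (66,100/3090.9)×401 + (3090.9/2)×0.31×€17.90 = €1,200,341.23.
EOQ at €16.23 = 3246.0 < 4800, so use break Q=4800: TC = 66,100×€16.23 + (66,100/4800.0)×401 + (4800.0/2)×0.31×€16.23 = €1,090,400.22.
EOQ at €15.85 = 3284.7 < 67000, so use break Q=67000: TC = 66,100×€15.85 + (66,100/67000.0)×401 + (67000.0/2)×0.31×€15.85 = €1,212,682.86.
Lowest total cost is €1,090,400.22 at Q = 4800.0.

Q* ≈ 4,800 sheets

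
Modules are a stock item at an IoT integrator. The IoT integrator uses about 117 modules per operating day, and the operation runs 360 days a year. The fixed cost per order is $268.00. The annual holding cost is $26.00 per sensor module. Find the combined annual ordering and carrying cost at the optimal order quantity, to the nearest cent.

Annual demand D = 117 × 360 = 42,120.
EOQ = √(2DS/H) = √(2 × 42,120 × 268 / 26) ≈ 931.84.
At Q*, ordering cost (D/Q*)S equals holding cost (Q*/2)H, each = √(DSH/2).
Minimum total = √(2DSH) = √(2 × 42,120 × 268 × 26) ≈ 24227.759.

TC* ≈ $24,227.76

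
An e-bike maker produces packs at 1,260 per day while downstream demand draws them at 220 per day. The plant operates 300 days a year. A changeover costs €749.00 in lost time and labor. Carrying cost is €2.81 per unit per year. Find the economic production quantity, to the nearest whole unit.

Q* ≈ 6,529 packs

Annual demand D = 220 × 300 = 66,000.
Production build-up factor (1 − d/p) = 1 − 220/1,260 = 0.8254.
Q* = √(2DS / (H(1 − d/p))) = √(2 × 66,000 × 749 / (2.81 × 0.8254)).
= √(98,868,000 / 2.3194) ≈ 6528.950.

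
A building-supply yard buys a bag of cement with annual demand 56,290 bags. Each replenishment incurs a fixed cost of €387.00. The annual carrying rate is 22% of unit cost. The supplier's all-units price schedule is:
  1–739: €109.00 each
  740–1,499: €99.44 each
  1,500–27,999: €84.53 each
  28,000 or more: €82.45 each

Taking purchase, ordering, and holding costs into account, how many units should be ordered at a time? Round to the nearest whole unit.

Q* ≈ 1,531 bags

Holding cost per unit per year at price C is H = 0.22·C.
Candidates are each tier's EOQ (if it falls in that tier) and each price-break quantity.
Tier 1 (€109.00): EOQ = 1347.9 exceeds tier's upper bound 739, so this tier is dominated.
EOQ at €99.44 = 1411.2 (feasible in tier 2): TC = 56,290×€99.44 + (56,290/1411.2)×387 + (1411.2/2)×0.22×€99.44 = €5,628,350.54.
EOQ at €84.53 = 1530.6 (feasible in tier 3): TC = 56,290×€84.53 + (56,290/1530.6)×387 + (1530.6/2)×0.22×€84.53 = €4,786,658.16.
EOQ at €82.45 = 1549.8 < 28000, so use break Q=28000: TC = 56,290×€82.45 + (56,290/28000.0)×387 + (28000.0/2)×0.22×€82.45 = €4,895,834.51.
Lowest total cost is €4,786,658.16 at Q = 1530.6.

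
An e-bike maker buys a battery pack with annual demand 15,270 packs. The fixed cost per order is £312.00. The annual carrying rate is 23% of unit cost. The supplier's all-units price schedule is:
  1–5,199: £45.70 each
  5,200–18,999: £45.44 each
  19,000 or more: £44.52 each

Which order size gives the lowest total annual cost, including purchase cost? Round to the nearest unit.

Q* ≈ 952 packs

Holding cost per unit per year at price C is H = 0.23·C.
For each price level, check whether its EOQ is feasible; otherwise the best quantity at that price is the breakpoint.
EOQ at £45.70 = 952.1 (feasible in tier 1): TC = 15,270×£45.70 + (15,270/952.1)×312 + (952.1/2)×0.23×£45.70 = £707,846.69.
EOQ at £45.44 = 954.8 < 5200, so use break Q=5200: TC = 15,270×£45.44 + (15,270/5200.0)×312 + (5200.0/2)×0.23×£45.44 = £721,958.12.
EOQ at £44.52 = 964.7 < 19000, so use break Q=19000: TC = 15,270×£44.52 + (15,270/19000.0)×312 + (19000.0/2)×0.23×£44.52 = £777,347.35.
Lowest total cost is £707,846.69 at Q = 952.1.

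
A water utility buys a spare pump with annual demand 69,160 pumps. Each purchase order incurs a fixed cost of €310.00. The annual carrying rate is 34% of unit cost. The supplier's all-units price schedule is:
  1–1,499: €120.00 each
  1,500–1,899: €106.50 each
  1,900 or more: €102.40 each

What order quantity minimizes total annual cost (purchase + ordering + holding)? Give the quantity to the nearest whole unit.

Holding cost per unit per year at price C is H = 0.34·C.
Evaluate total cost at each tier's feasible EOQ or, if the EOQ is below the tier, at the tier's minimum quantity.
EOQ at €120.00 = 1025.2 (feasible in tier 1): TC = 69,160×€120.00 + (69,160/1025.2)×310 + (1025.2/2)×0.34×€120.00 = €8,341,026.68.
EOQ at €106.50 = 1088.2 < 1500, so use break Q=1500: TC = 69,160×€106.50 + (69,160/1500.0)×310 + (1500.0/2)×0.34×€106.50 = €7,406,990.57.
EOQ at €102.40 = 1109.8 < 1900, so use break Q=1900: TC = 69,160×€102.40 + (69,160/1900.0)×310 + (1900.0/2)×0.34×€102.40 = €7,126,343.20.
Lowest total cost is €7,126,343.20 at Q = 1900.0.

Q* ≈ 1,900 pumps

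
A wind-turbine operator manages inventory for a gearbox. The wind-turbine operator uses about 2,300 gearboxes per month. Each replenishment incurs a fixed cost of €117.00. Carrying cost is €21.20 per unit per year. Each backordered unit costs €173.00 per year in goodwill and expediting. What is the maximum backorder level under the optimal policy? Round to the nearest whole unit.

S* ≈ 64 gearboxes

Annual demand D = 2,300 × 12 = 27,600.
With planned backorders, Q* = √(2DS/H) · √((H+B)/B).
√(2DS/H) = √(2 × 27,600 × 117 / 21.2) = 551.943.
√((H+B)/B) = √((21.2+173)/173) = 1.0595.
Q* ≈ 584.785.
S* = Q* · H/(H+B) = 584.785 × 21.2/194.2 ≈ 63.839.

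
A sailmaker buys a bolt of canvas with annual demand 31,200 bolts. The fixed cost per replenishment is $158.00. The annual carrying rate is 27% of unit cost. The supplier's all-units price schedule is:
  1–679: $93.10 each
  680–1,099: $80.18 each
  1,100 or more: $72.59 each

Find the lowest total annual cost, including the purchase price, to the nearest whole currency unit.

Holding cost per unit per year at price C is H = 0.27·C.
For each price level, check whether its EOQ is feasible; otherwise the best quantity at that price is the breakpoint.
EOQ at $93.10 = 626.3 (feasible in tier 1): TC = 31,200×$93.10 + (31,200/626.3)×158 + (626.3/2)×0.27×$93.10 = $2,920,462.64.
EOQ at $80.18 = 674.8 < 680, so use break Q=680: TC = 31,200×$80.18 + (31,200/680.0)×158 + (680.0/2)×0.27×$80.18 = $2,516,225.94.
EOQ at $72.59 = 709.3 < 1100, so use break Q=1100: TC = 31,200×$72.59 + (31,200/1100.0)×158 + (1100.0/2)×0.27×$72.59 = $2,280,069.07.
Lowest total cost among the candidates is at Q = 1100.0.

TC* ≈ $2,280,069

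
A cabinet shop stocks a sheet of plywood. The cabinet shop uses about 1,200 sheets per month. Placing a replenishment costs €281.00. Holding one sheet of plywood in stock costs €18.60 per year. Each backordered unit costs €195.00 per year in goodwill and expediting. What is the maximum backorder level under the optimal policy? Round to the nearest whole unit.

Annual demand D = 1,200 × 12 = 14,400.
With planned backorders, Q* = √(2DS/H) · √((H+B)/B).
√(2DS/H) = √(2 × 14,400 × 281 / 18.6) = 659.619.
√((H+B)/B) = √((18.6+195)/195) = 1.0466.
Q* ≈ 690.361.
S* = Q* · H/(H+B) = 690.361 × 18.6/213.6 ≈ 60.116.

S* ≈ 60 sheets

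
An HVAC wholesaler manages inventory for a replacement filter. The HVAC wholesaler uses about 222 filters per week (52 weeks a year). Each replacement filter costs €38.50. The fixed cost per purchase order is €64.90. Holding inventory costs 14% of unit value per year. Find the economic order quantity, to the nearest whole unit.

Q* ≈ 527 filters

Annual demand D = 222 × 52 = 11,544.
Holding cost H = 0.14 × €38.50 = €5.3900 per unit per year.
EOQ = √(2DS / H) = √(2 × 11,544 × 64.9 / 5.39).
= √(1,498,411.2 / 5.39) = √277,998.3673 ≈ 527.256.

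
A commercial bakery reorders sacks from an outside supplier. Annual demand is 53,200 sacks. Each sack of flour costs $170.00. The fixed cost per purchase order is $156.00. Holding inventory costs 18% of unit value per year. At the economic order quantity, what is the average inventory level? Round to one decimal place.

Average inventory ≈ 368.2 sacks

Holding cost H = 0.18 × $170.00 = $30.6000 per unit per year.
EOQ = √(2DS/H) = √(2 × 53,200 × 156 / 30.6) ≈ 736.50.
Average inventory = Q*/2 ≈ 736.50 / 2 = 368.250.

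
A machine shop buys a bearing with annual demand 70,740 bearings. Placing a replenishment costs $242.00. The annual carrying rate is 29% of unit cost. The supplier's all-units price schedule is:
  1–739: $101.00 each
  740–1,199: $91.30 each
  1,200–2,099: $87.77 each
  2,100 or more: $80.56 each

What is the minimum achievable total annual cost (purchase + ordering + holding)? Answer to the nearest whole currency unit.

TC* ≈ $5,731,497

Holding cost per unit per year at price C is H = 0.29·C.
Candidates are each tier's EOQ (if it falls in that tier) and each price-break quantity.
Tier 1 ($101.00): EOQ = 1081.2 exceeds tier's upper bound 739, so this tier is dominated.
EOQ at $91.30 = 1137.2 (feasible in tier 2): TC = 70,740×$91.30 + (70,740/1137.2)×242 + (1137.2/2)×0.29×$91.30 = $6,488,670.53.
EOQ at $87.77 = 1159.8 < 1200, so use break Q=1200: TC = 70,740×$87.77 + (70,740/1200.0)×242 + (1200.0/2)×0.29×$87.77 = $6,238,387.68.
EOQ at $80.56 = 1210.6 < 2100, so use break Q=2100: TC = 70,740×$80.56 + (70,740/2100.0)×242 + (2100.0/2)×0.29×$80.56 = $5,731,496.86.
Lowest total cost among the candidates is at Q = 2100.0.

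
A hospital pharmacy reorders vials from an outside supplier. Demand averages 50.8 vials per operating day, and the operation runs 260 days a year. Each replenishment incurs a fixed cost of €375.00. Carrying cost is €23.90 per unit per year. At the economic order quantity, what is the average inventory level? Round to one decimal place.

Average inventory ≈ 321.9 vials

Annual demand D = 50.8 × 260 = 13,208.
Q* = √(2DS/H) = √(2 × 13,208 × 375 / 23.9) ≈ 643.80.
Average inventory = Q*/2 ≈ 643.80 / 2 = 321.899.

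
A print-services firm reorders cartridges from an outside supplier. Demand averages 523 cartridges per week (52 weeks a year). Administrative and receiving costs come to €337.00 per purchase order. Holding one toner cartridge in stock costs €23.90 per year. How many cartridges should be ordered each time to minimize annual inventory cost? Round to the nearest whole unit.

Q* ≈ 876 cartridges

Annual demand D = 523 × 52 = 27,196.
EOQ = √(2DS / H) = √(2 × 27,196 × 337 / 23.9).
= √(18,330,104 / 23.9) = √766,949.9582 ≈ 875.757.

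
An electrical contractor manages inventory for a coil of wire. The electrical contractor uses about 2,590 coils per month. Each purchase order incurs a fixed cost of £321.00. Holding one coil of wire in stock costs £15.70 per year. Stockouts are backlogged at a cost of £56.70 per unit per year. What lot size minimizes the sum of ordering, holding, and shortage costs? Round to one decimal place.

Q* ≈ 1,273.9 coils

Annual demand D = 2,590 × 12 = 31,080.
With planned backorders, Q* = √(2DS/H) · √((H+B)/B).
√(2DS/H) = √(2 × 31,080 × 321 / 15.7) = 1127.349.
√((H+B)/B) = √((15.7+56.7)/56.7) = 1.1300.
Q* ≈ 1273.902.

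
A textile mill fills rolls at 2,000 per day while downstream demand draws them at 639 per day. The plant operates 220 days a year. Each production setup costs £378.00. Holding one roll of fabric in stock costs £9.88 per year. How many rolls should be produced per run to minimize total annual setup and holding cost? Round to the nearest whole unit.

Annual demand D = 639 × 220 = 140,580.
Production build-up factor (1 − d/p) = 1 − 639/2,000 = 0.6805.
Q* = √(2DS / (H(1 − d/p))) = √(2 × 140,580 × 378 / (9.88 × 0.6805)).
= √(106,278,480 / 6.7233) ≈ 3975.851.

Q* ≈ 3,976 rolls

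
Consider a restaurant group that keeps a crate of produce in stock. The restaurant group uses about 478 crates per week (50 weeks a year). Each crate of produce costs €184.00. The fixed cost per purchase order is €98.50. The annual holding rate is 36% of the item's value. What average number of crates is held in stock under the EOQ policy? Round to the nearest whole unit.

Annual demand D = 478 × 50 = 23,900.
Holding cost H = 0.36 × €184.00 = €66.2400 per unit per year.
The optimal lot size = √(2DS/H) = √(2 × 23,900 × 98.5 / 66.24) ≈ 266.61.
Average inventory = Q*/2 ≈ 266.61 / 2 = 133.304.

Average inventory ≈ 133 crates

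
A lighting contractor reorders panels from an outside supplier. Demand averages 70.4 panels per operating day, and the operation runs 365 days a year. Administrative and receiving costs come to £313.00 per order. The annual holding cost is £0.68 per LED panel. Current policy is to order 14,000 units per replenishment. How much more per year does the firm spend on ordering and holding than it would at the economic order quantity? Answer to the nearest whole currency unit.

Extra cost ≈ £2,027 per year

Annual demand D = 70.4 × 365 = 25,696.
EOQ = √(2DS/H) = √(2 × 25,696 × 313 / 0.68) ≈ 4863.69.
Cost at Q* = (D/Q*)S + (Q*/2)H = √(2DSH) ≈ £3,307.31.
Cost at Q = 14,000: (25,696/14,000)×313 + (14,000/2)×0.68 = £574.49 + £4,760.00 = £5,334.49.
Excess = £5,334.49 − £3,307.31 = £2,027.18.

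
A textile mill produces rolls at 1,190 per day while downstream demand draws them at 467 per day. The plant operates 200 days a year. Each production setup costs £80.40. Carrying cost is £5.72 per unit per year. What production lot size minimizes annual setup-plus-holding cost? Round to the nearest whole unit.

Q* ≈ 2,079 rolls

Annual demand D = 467 × 200 = 93,400.
Production build-up factor (1 − d/p) = 1 − 467/1,190 = 0.6076.
Q* = √(2DS / (H(1 − d/p))) = √(2 × 93,400 × 80.4 / (5.72 × 0.6076)).
= √(15,018,720 / 3.4753) ≈ 2078.848.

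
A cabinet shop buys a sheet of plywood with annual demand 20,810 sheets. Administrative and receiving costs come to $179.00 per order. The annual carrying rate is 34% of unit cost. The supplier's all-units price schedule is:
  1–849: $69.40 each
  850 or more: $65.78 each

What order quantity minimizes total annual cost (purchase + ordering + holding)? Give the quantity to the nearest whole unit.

Q* ≈ 850 sheets

Holding cost per unit per year at price C is H = 0.34·C.
For each price level, check whether its EOQ is feasible; otherwise the best quantity at that price is the breakpoint.
EOQ at $69.40 = 561.9 (feasible in tier 1): TC = 20,810×$69.40 + (20,810/561.9)×179 + (561.9/2)×0.34×$69.40 = $1,457,472.57.
EOQ at $65.78 = 577.2 < 850, so use break Q=850: TC = 20,810×$65.78 + (20,810/850.0)×179 + (850.0/2)×0.34×$65.78 = $1,382,769.35.
Lowest total cost is $1,382,769.35 at Q = 850.0.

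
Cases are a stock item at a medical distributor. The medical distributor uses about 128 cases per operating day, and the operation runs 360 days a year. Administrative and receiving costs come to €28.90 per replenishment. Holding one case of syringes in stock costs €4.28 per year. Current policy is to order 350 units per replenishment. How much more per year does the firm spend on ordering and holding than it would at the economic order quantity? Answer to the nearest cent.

Annual demand D = 128 × 360 = 46,080.
EOQ = √(2DS/H) = √(2 × 46,080 × 28.9 / 4.28) ≈ 788.86.
Cost at Q* = (D/Q*)S + (Q*/2)H = √(2DSH) ≈ €3,376.31.
Cost at Q = 350: (46,080/350)×28.9 + (350/2)×4.28 = €3,804.89 + €749.00 = €4,553.89.
Excess = €4,553.89 − €3,376.31 = €1,177.58.

Extra cost ≈ €1,177.58 per year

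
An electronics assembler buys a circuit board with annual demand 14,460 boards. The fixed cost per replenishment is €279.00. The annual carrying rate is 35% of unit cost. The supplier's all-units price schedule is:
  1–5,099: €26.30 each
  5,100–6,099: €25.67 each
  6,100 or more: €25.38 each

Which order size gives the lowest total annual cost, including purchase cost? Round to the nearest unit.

Q* ≈ 936 boards

Holding cost per unit per year at price C is H = 0.35·C.
For each price level, check whether its EOQ is feasible; otherwise the best quantity at that price is the breakpoint.
EOQ at €26.30 = 936.2 (feasible in tier 1): TC = 14,460×€26.30 + (14,460/936.2)×279 + (936.2/2)×0.35×€26.30 = €388,916.13.
EOQ at €25.67 = 947.7 < 5100, so use break Q=5100: TC = 14,460×€25.67 + (14,460/5100.0)×279 + (5100.0/2)×0.35×€25.67 = €394,889.72.
EOQ at €25.38 = 953.1 < 6100, so use break Q=6100: TC = 14,460×€25.38 + (14,460/6100.0)×279 + (6100.0/2)×0.35×€25.38 = €394,749.32.
Lowest total cost is €388,916.13 at Q = 936.2.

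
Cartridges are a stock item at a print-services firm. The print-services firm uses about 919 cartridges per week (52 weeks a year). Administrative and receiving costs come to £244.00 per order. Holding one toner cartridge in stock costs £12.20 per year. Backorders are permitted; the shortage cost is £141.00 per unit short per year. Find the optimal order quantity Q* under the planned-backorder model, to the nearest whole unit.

Annual demand D = 919 × 52 = 47,788.
With planned backorders, Q* = √(2DS/H) · √((H+B)/B).
√(2DS/H) = √(2 × 47,788 × 244 / 12.2) = 1382.577.
√((H+B)/B) = √((12.2+141)/141) = 1.0424.
Q* ≈ 1441.150.

Q* ≈ 1,441 cartridges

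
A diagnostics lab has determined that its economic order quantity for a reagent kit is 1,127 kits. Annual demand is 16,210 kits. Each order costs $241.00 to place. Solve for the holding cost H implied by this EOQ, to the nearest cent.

H ≈ $6.15

Squaring Q* = √(2DS/H) gives Q*² = 2DS/H.
From Q* = √(2DS/H): H = 2DS / Q*² = 2 × 16,210 × 241 / 1,127² = 6.1515.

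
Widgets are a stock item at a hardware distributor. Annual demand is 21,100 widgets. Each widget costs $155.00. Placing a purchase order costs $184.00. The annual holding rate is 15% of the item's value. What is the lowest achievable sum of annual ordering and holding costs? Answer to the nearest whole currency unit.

TC* ≈ $13,436

Holding cost H = 0.15 × $155.00 = $23.2500 per unit per year.
Q* = √(2DS/H) = √(2 × 21,100 × 184 / 23.25) ≈ 577.90.
At the optimum the two cost components are equal, so total cost = 2·(Q*/2)H = Q*·H.
Minimum total = √(2DSH) = √(2 × 21,100 × 184 × 23.25) ≈ 13436.205.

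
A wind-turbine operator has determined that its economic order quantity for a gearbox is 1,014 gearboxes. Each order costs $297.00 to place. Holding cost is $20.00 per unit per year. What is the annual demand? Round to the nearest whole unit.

D ≈ 34,619 gearboxes per year

Squaring Q* = √(2DS/H) gives Q*² = 2DS/H.
From Q* = √(2DS/H): D = Q*²H / (2S) = 1,014² × 20 / (2 × 297) = 34619.394.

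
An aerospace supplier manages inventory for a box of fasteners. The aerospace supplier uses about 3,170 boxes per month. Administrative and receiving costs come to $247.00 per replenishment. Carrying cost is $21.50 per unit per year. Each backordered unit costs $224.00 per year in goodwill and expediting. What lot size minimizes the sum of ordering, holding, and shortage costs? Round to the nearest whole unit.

Q* ≈ 979 boxes

Annual demand D = 3,170 × 12 = 38,040.
With planned backorders, Q* = √(2DS/H) · √((H+B)/B).
√(2DS/H) = √(2 × 38,040 × 247 / 21.5) = 934.899.
√((H+B)/B) = √((21.5+224)/224) = 1.0469.
Q* ≈ 978.738.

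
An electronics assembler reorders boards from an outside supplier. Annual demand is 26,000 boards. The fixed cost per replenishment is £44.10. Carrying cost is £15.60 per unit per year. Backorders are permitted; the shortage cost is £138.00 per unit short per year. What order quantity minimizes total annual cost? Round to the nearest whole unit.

With planned backorders, Q* = √(2DS/H) · √((H+B)/B).
√(2DS/H) = √(2 × 26,000 × 44.1 / 15.6) = 383.406.
√((H+B)/B) = √((15.6+138)/138) = 1.0550.
Q* ≈ 404.496.

Q* ≈ 404 boards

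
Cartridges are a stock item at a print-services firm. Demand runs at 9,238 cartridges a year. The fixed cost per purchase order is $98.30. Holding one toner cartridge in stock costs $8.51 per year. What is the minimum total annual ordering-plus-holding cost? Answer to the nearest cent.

The optimal lot size = √(2DS/H) = √(2 × 9,238 × 98.3 / 8.51) ≈ 461.97.
At Q*, ordering cost (D/Q*)S equals holding cost (Q*/2)H, each = √(DSH/2).
Minimum total = √(2DSH) = √(2 × 9,238 × 98.3 × 8.51) ≈ 3931.384.

TC* ≈ $3,931.38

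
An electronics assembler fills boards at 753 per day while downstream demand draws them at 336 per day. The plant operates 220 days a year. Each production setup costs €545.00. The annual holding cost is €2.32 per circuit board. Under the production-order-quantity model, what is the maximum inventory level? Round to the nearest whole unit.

I_max ≈ 4,386 boards

Annual demand D = 336 × 220 = 73,920.
Production build-up factor (1 − d/p) = 1 − 336/753 = 0.5538.
Q* = √(2DS / (H(1 − d/p))) = √(2 × 73,920 × 545 / (2.32 × 0.5538)).
= √(80,572,800 / 1.2848) ≈ 7919.171.
Maximum inventory = Q*(1 − d/p) = 7919.171 × 0.5538 ≈ 4385.517.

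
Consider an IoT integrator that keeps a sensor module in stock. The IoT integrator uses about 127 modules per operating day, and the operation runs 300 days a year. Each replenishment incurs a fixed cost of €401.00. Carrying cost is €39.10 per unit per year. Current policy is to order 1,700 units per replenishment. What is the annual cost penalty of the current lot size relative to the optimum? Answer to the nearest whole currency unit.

Extra cost ≈ €7,657 per year

Annual demand D = 127 × 300 = 38,100.
EOQ = √(2DS/H) = √(2 × 38,100 × 401 / 39.1) ≈ 884.02.
Cost at Q* = (D/Q*)S + (Q*/2)H = √(2DSH) ≈ €34,565.12.
Cost at Q = 1,700: (38,100/1,700)×401 + (1,700/2)×39.1 = €8,987.12 + €33,235.00 = €42,222.12.
Excess = €42,222.12 − €34,565.12 = €7,657.00.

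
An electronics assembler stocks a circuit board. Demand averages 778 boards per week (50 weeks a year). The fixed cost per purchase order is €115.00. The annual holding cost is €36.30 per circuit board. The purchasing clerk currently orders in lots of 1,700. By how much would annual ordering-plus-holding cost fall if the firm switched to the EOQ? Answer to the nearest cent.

Extra cost ≈ €15,464.93 per year

Annual demand D = 778 × 50 = 38,900.
EOQ = √(2DS/H) = √(2 × 38,900 × 115 / 36.3) ≈ 496.46.
Cost at Q* = (D/Q*)S + (Q*/2)H = √(2DSH) ≈ €18,021.55.
Cost at Q = 1,700: (38,900/1,700)×115 + (1,700/2)×36.3 = €2,631.47 + €30,855.00 = €33,486.47.
Excess = €33,486.47 − €18,021.55 = €15,464.93.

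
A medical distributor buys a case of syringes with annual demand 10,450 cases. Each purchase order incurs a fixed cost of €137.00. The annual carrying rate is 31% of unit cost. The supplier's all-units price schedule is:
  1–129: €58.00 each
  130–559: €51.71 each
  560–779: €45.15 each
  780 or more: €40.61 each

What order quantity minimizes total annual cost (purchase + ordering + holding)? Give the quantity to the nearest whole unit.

Q* ≈ 780 cases

Holding cost per unit per year at price C is H = 0.31·C.
Candidates are each tier's EOQ (if it falls in that tier) and each price-break quantity.
Tier 1 (€58.00): EOQ = 399.1 exceeds tier's upper bound 129, so this tier is dominated.
EOQ at €51.71 = 422.6 (feasible in tier 2): TC = 10,450×€51.71 + (10,450/422.6)×137 + (422.6/2)×0.31×€51.71 = €547,144.38.
EOQ at €45.15 = 452.3 < 560, so use break Q=560: TC = 10,450×€45.15 + (10,450/560.0)×137 + (560.0/2)×0.31×€45.15 = €478,293.04.
EOQ at €40.61 = 476.9 < 780, so use break Q=780: TC = 10,450×€40.61 + (10,450/780.0)×137 + (780.0/2)×0.31×€40.61 = €431,119.70.
Lowest total cost is €431,119.70 at Q = 780.0.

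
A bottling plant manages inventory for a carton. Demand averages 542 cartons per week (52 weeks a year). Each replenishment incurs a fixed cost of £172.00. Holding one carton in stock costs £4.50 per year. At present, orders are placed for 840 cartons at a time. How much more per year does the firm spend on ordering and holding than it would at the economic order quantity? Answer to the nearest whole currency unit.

Annual demand D = 542 × 52 = 28,184.
EOQ = √(2DS/H) = √(2 × 28,184 × 172 / 4.5) ≈ 1467.82.
Cost at Q* = (D/Q*)S + (Q*/2)H = √(2DSH) ≈ £6,605.21.
Cost at Q = 840: (28,184/840)×172 + (840/2)×4.5 = £5,771.01 + £1,890.00 = £7,661.01.
Excess = £7,661.01 − £6,605.21 = £1,055.80.

Extra cost ≈ £1,056 per year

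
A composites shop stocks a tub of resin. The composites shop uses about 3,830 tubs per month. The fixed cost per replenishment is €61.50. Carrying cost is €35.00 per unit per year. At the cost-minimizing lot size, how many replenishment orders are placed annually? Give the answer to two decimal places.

Annual demand D = 3,830 × 12 = 45,960.
The optimal lot size = √(2DS/H) = √(2 × 45,960 × 61.5 / 35) ≈ 401.89.
Orders per year = D / Q* = 45,960 / 401.89 ≈ 114.359.

N ≈ 114.36 orders per year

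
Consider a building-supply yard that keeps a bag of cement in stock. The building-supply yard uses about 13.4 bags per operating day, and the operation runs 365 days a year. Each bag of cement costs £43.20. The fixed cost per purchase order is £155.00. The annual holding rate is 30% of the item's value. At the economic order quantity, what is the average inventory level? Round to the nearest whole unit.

Average inventory ≈ 171 bags

Annual demand D = 13.4 × 365 = 4,891.
Holding cost H = 0.30 × £43.20 = £12.9600 per unit per year.
EOQ = √(2DS/H) = √(2 × 4,891 × 155 / 12.96) ≈ 342.04.
Average inventory = Q*/2 ≈ 342.04 / 2 = 171.020.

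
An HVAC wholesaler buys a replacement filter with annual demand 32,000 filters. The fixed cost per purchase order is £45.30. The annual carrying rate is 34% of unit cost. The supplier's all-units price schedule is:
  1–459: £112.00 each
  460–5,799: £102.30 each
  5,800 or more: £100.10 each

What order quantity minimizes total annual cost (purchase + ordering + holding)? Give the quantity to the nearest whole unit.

Holding cost per unit per year at price C is H = 0.34·C.
Evaluate total cost at each tier's feasible EOQ or, if the EOQ is below the tier, at the tier's minimum quantity.
EOQ at £112.00 = 275.9 (feasible in tier 1): TC = 32,000×£112.00 + (32,000/275.9)×45.3 + (275.9/2)×0.34×£112.00 = £3,594,507.21.
EOQ at £102.30 = 288.7 < 460, so use break Q=460: TC = 32,000×£102.30 + (32,000/460.0)×45.3 + (460.0/2)×0.34×£102.30 = £3,284,751.16.
EOQ at £100.10 = 291.9 < 5800, so use break Q=5800: TC = 32,000×£100.10 + (32,000/5800.0)×45.3 + (5800.0/2)×0.34×£100.10 = £3,302,148.53.
Lowest total cost is £3,284,751.16 at Q = 460.0.

Q* ≈ 460 filters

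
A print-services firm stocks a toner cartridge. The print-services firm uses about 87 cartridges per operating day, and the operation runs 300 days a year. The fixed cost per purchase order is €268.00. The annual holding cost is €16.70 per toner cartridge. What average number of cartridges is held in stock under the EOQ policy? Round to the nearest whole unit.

Average inventory ≈ 458 cartridges

Annual demand D = 87 × 300 = 26,100.
The optimal lot size = √(2DS/H) = √(2 × 26,100 × 268 / 16.7) ≈ 915.26.
Average inventory = Q*/2 ≈ 915.26 / 2 = 457.630.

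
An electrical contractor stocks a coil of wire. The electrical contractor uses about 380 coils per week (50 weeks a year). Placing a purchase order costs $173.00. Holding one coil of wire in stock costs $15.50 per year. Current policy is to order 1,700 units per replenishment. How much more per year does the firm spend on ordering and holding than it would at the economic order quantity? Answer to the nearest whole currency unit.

Extra cost ≈ $5,014 per year

Annual demand D = 380 × 50 = 19,000.
EOQ = √(2DS/H) = √(2 × 19,000 × 173 / 15.5) ≈ 651.25.
Cost at Q* = (D/Q*)S + (Q*/2)H = √(2DSH) ≈ $10,094.40.
Cost at Q = 1,700: (19,000/1,700)×173 + (1,700/2)×15.5 = $1,933.53 + $13,175.00 = $15,108.53.
Excess = $15,108.53 − $10,094.40 = $5,014.13.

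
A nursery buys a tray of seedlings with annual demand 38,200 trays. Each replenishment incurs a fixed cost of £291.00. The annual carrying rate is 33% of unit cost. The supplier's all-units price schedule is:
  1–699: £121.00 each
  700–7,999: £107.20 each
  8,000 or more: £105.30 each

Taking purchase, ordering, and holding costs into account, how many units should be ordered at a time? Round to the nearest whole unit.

Holding cost per unit per year at price C is H = 0.33·C.
For each price level, check whether its EOQ is feasible; otherwise the best quantity at that price is the breakpoint.
Tier 1 (£121.00): EOQ = 746.2 exceeds tier's upper bound 699, so this tier is dominated.
EOQ at £107.20 = 792.8 (feasible in tier 2): TC = 38,200×£107.20 + (38,200/792.8)×291 + (792.8/2)×0.33×£107.20 = £4,123,084.49.
EOQ at £105.30 = 799.9 < 8000, so use break Q=8000: TC = 38,200×£105.30 + (38,200/8000.0)×291 + (8000.0/2)×0.33×£105.30 = £4,162,845.52.
Lowest total cost is £4,123,084.49 at Q = 792.8.

Q* ≈ 793 trays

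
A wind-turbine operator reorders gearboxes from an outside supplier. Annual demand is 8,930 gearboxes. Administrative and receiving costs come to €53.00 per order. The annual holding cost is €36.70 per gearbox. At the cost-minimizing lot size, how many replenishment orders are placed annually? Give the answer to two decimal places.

N ≈ 55.60 orders per year

EOQ = √(2DS/H) = √(2 × 8,930 × 53 / 36.7) ≈ 160.60.
Orders per year = D / Q* = 8,930 / 160.60 ≈ 55.604.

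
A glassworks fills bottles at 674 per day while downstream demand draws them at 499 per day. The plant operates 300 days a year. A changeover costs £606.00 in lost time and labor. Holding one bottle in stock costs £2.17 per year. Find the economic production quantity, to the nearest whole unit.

Annual demand D = 499 × 300 = 149,700.
Production build-up factor (1 − d/p) = 1 − 499/674 = 0.2596.
Q* = √(2DS / (H(1 − d/p))) = √(2 × 149,700 × 606 / (2.17 × 0.2596)).
= √(181,436,400 / 0.5634) ≈ 17944.992.

Q* ≈ 17,945 bottles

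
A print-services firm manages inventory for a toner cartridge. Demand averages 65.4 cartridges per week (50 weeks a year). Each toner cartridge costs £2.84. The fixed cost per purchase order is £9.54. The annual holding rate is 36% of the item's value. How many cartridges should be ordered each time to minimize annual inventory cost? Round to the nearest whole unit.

Annual demand D = 65.4 × 50 = 3,270.
Holding cost H = 0.36 × £2.84 = £1.0224 per unit per year.
EOQ = √(2DS / H) = √(2 × 3,270 × 9.54 / 1.0224).
= √(62,391.6 / 1.0224) = √61,024.6479 ≈ 247.032.

Q* ≈ 247 cartridges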